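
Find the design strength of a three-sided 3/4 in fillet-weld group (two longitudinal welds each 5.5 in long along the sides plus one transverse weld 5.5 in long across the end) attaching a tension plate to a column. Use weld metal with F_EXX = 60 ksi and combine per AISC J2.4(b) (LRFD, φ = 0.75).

t_e = 0.707 × 0.75 = 0.5302 in.
R_nwl = 0.6 × 60 × 0.5302 × 11 = 210 kips (longitudinal, 2 welds).
R_nwt = 0.6 × 60 × 0.5302 × 5.5 = 105 kips (transverse, base value).
(i) R_nwl + R_nwt = 315 kips; (ii) 0.85 R_nwl + 1.5 R_nwt = 336 kips.
R_n = max = 336 kips [governs: (ii)]; φR_n = 252 kips.

φR_n ≈ 252 kips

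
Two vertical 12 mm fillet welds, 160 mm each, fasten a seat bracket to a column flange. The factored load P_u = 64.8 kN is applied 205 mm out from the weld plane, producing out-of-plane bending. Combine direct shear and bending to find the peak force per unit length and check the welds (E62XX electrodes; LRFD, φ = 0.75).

f_max ≈ 1570 N/mm; adequate

E62XX → F_EXX = 620 MPa.
L_w = 2 × 160 = 320 mm; section modulus (unit throat) S = 2 × L²/6 = 8533 mm².
Direct shear f_v = P/L_w = 64.8×10³/320 = 202.5 N/mm.
Moment M = P × e = 64.8×10³ × 205 = 13284000 N·mm; bending f_b = M/S = 1557 N/mm.
f_max = √(f_v² + f_b²) = √(202.5² + 1557²) = 1570 N/mm.
φr_n = 0.75 × 0.6 × 620 × (0.707 × 12) = 2367 N/mm → adequate.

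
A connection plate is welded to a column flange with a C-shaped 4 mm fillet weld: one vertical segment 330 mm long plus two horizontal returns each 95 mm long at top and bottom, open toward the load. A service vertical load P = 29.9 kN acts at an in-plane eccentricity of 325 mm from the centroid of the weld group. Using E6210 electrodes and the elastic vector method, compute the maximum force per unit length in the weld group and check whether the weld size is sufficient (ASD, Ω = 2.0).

f_max ≈ 237 N/mm; adequate

E62XX → F_EXX = 620 MPa.
Total weld length L_w = 520 mm. Treat welds as unit-width lines.
Centroid: x̄ = 2×95×47.5 / 520 = 17.36 mm from the vertical weld.
Polar moment about centroid: J = I_x + I_y = [330³/12 + 2×95×165²] + [330×17.36² + 2(95³/12 + 95×30.14²)] = 8582000 mm³.
Direct shear f_v = P/L_w = 29.9×10³ / 520 = 57.5 N/mm (vertical).
Torsion M = P·e = 29.9×10³ × 325 = 9717500 N·mm.
Critical point at (x, y) = (77.64, 165) from centroid. f_tx = M·y/J = 186.8 N/mm; f_ty = M·x/J = 87.91 N/mm.
Resultant f_max = √[f_tx² + (f_v + f_ty)²] = √[186.8² + (57.5 + 87.91)²] = 236.7 N/mm.
Capacity per unit length: r_n/Ω = (1/2.0) × 0.6 × 620 × (0.707 × 4) = 526 N/mm.
236.7 ≤ 526 → adequate.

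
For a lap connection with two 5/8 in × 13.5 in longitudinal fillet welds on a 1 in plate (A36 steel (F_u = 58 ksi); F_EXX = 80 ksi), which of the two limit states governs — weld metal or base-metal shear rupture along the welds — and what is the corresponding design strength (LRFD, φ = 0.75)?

φR_n ≈ 430 kips (weld metal governs)

t_e = 0.707 × 0.625 = 0.4419 in; L = 27 in.
Weld metal: φR_n = 0.75 × 0.6 × 80 × 0.4419 × 27 = 429.5 kips.
Base metal (shear rupture): φR_n = 0.75 × 0.6 × 58 × 1 × 27 = 704.7 kips.
Governing: weld metal.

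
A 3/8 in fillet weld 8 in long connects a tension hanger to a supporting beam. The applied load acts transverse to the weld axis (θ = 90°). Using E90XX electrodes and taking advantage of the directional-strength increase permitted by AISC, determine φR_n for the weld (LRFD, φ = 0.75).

φR_n ≈ 129 kips

E90XX → F_EXX = 90 ksi.
t_e = 0.707 × 0.375 = 0.2651 in; A_we = 0.2651 × 8 = 2.121 in².
Directional factor: 1.0 + 0.5 sin^1.5(90°) = 1.5.
F_nw = 0.6 × 90 × 1.5 = 81 ksi.
φR_n = 0.75 × 81 × 2.121 = 128.9 kips.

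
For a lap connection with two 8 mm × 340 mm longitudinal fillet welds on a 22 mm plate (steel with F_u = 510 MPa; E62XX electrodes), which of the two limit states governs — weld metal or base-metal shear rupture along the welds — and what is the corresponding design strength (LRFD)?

φR_n ≈ 1070 kN (weld metal governs)

E62XX → F_EXX = 620 MPa.
t_e = 0.707 × 8 = 5.656 mm; L = 680 mm.
Weld metal: φR_n = 0.75 × 0.6 × 620 × 5.656 × 680 × 10⁻³ = 1073 kN.
Base metal (shear rupture): φR_n = 0.75 × 0.6 × 510 × 22 × 680 × 10⁻³ = 3433 kN.
Governing: weld metal.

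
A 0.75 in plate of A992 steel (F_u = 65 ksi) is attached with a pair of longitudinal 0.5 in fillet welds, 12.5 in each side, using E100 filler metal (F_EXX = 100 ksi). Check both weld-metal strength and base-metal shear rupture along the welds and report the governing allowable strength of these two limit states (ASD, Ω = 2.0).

R_n/Ω ≈ 265 kip (weld metal governs)

t_e = 0.707 × 0.5 = 0.3535 in; L = 25 in.
Weld metal: R_n/Ω = (1/2.0) × 0.6 × 100 × 0.3535 × 25 = 265.1 kip.
Base metal (shear rupture): R_n/Ω = (1/2.0) × 0.6 × 65 × 0.75 × 25 = 365.6 kip.
Governing: weld metal.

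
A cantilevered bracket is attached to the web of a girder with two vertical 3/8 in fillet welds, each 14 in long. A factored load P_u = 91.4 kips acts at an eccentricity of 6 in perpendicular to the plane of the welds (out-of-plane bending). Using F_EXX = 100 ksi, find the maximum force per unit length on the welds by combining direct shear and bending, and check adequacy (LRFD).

L_w = 2 × 14 = 28 in; section modulus (unit throat) S = 2 × L²/6 = 65.33 in².
Direct shear f_v = P/L_w = 91.4/28 = 3.264 kip/in.
Moment M = P × e = 91.4 × 6 = 548.4 kip·in; bending f_b = M/S = 8.394 kip/in.
f_max = √(f_v² + f_b²) = √(3.264² + 8.394²) = 9.006 kip/in.
φr_n = 0.75 × 0.6 × 100 × (0.707 × 0.375) = 11.93 kip/in → adequate.

f_max ≈ 9.01 kip/in; adequate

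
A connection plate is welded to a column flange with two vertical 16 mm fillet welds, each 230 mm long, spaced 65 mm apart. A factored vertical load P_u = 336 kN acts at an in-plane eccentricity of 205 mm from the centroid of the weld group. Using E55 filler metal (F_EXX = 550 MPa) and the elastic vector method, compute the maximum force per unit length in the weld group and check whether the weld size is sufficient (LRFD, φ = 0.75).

f_max ≈ 3540 N/mm; NOT adequate

Total weld length L_w = 460 mm. Treat welds as unit-width lines.
Polar moment about centroid: J = 2[d³/12 + d(b/2)²] = 2[230³/12 + 230×32.5²] = 2514000 mm³.
Direct shear f_v = P/L_w = 336×10³ / 460 = 730.4 N/mm (vertical).
Torsion M = P·e = 336×10³ × 205 = 68880000 N·mm.
Critical point at (x, y) = (32.5, 115) from centroid. f_tx = M·y/J = 3151 N/mm; f_ty = M·x/J = 890.6 N/mm.
Resultant f_max = √[f_tx² + (f_v + f_ty)²] = √[3151² + (730.4 + 890.6)²] = 3544 N/mm.
Capacity per unit length: φr_n = 0.75 × 0.6 × 550 × (0.707 × 16) = 2800 N/mm.
3544 > 2800 → NOT adequate.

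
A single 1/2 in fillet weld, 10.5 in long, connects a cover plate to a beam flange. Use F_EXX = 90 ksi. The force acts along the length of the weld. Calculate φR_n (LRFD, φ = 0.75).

φR_n ≈ 150 kips

Effective throat t_e = 0.707 × 0.5 = 0.3535 in.
Total length L = 10.5 in; A_we = 0.3535 × 10.5 = 3.712 in².
F_nw = 0.6 F_EXX = 0.6 × 90 = 54 ksi.
φR_n = 0.75 × 54 × 3.712 = 150.3 kips.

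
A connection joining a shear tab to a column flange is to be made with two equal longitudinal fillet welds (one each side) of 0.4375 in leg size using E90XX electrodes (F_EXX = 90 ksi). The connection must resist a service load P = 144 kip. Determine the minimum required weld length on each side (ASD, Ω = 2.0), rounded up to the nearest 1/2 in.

Throat t_e = 0.707 × 0.4375 = 0.3093 in.
r_n/Ω = (0.6 × 90 × 0.3093) / 2.0 = 8.351 kip/in.
L_req = P / (r_n/Ω) = 144 / 8.351 = 17.24 in total.
Per side: 17.24 / 2 = 8.621 in.
Round up → use L = 9 in on each side.

L = 9 in on each side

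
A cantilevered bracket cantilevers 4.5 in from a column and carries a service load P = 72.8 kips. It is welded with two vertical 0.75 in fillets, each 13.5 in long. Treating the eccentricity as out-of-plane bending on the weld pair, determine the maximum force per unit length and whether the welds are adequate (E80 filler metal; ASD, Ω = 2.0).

f_max ≈ 6.03 kip/in; adequate

E80XX → F_EXX = 80 ksi.
L_w = 2 × 13.5 = 27 in; section modulus (unit throat) S = 2 × L²/6 = 60.75 in².
Direct shear f_v = P/L_w = 72.8/27 = 2.696 kip/in.
Moment M = P × e = 72.8 × 4.5 = 327.6 kip·in; bending f_b = M/S = 5.393 kip/in.
f_max = √(f_v² + f_b²) = √(2.696² + 5.393²) = 6.029 kip/in.
r_n/Ω = (1/2.0) × 0.6 × 80 × (0.707 × 0.75) = 12.73 kip/in → adequate.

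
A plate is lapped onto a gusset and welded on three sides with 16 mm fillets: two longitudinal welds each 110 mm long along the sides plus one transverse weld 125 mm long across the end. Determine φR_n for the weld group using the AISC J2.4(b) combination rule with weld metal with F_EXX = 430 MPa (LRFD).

t_e = 0.707 × 16 = 11.31 mm.
R_nwl = 0.6 × 430 × 11.31 × 220 × 10⁻³ = 642.1 kN (longitudinal, 2 welds).
R_nwt = 0.6 × 430 × 11.31 × 125 × 10⁻³ = 364.8 kN (transverse, base value).
(i) R_nwl + R_nwt = 1007 kN; (ii) 0.85 R_nwl + 1.5 R_nwt = 1093 kN.
R_n = max = 1093 kN [governs: (ii)]; φR_n = 819.7 kN.

φR_n ≈ 820 kN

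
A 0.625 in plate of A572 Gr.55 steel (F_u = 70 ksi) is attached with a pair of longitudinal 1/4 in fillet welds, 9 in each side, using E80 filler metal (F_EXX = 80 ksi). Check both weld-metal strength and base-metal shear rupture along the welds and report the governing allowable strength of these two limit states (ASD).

R_n/Ω ≈ 76.4 kips (weld metal governs)

t_e = 0.707 × 0.25 = 0.1767 in; L = 18 in.
Weld metal: R_n/Ω = (1/2.0) × 0.6 × 80 × 0.1767 × 18 = 76.36 kips.
Base metal (shear rupture): R_n/Ω = (1/2.0) × 0.6 × 70 × 0.625 × 18 = 236.2 kips.
Governing: weld metal.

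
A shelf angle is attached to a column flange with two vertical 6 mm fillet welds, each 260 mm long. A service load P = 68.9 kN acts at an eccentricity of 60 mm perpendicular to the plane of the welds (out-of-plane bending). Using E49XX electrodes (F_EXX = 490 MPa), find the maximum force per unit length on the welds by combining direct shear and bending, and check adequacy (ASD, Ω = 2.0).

L_w = 2 × 260 = 520 mm; section modulus (unit throat) S = 2 × L²/6 = 22530 mm².
Direct shear f_v = P/L_w = 68.9×10³/520 = 132.5 N/mm.
Moment M = P × e = 68.9×10³ × 60 = 4134000 N·mm; bending f_b = M/S = 183.5 N/mm.
f_max = √(f_v² + f_b²) = √(132.5² + 183.5²) = 226.3 N/mm.
r_n/Ω = (1/2.0) × 0.6 × 490 × (0.707 × 6) = 623.6 N/mm → adequate.

f_max ≈ 226 N/mm; adequate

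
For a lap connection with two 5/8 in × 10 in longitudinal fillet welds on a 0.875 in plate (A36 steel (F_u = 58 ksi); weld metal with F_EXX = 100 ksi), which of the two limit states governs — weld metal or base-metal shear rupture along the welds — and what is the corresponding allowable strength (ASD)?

R_n/Ω ≈ 265 kips (weld metal governs)

t_e = 0.707 × 0.625 = 0.4419 in; L = 20 in.
Weld metal: R_n/Ω = (1/2.0) × 0.6 × 100 × 0.4419 × 20 = 265.1 kips.
Base metal (shear rupture): R_n/Ω = (1/2.0) × 0.6 × 58 × 0.875 × 20 = 304.5 kips.
Governing: weld metal.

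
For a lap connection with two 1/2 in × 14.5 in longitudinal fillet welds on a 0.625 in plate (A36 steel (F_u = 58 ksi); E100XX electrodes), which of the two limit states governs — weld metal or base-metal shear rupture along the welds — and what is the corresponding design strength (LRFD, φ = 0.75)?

E100XX → F_EXX = 100 ksi.
t_e = 0.707 × 0.5 = 0.3535 in; L = 29 in.
Weld metal: φR_n = 0.75 × 0.6 × 100 × 0.3535 × 29 = 461.3 kip.
Base metal (shear rupture): φR_n = 0.75 × 0.6 × 58 × 0.625 × 29 = 473.1 kip.
Governing: weld metal.

φR_n ≈ 461 kip (weld metal governs)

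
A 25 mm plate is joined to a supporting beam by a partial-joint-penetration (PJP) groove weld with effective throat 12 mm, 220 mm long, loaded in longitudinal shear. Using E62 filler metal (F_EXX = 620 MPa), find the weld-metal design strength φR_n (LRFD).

φR_n ≈ 737 kN

Effective throat (given) t_e = 12 mm.
A_we = 12 × 220 = 2640 mm².
F_nw = 0.6 F_EXX = 372 MPa.
φR_n = 0.75 × 372 × 2640 × 10⁻³ = 736.6 kN.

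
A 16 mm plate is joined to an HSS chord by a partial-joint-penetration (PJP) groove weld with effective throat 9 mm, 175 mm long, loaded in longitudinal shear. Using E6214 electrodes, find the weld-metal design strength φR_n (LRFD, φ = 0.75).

E62XX → F_EXX = 620 MPa.
Effective throat (given) t_e = 9 mm.
A_we = 9 × 175 = 1575 mm².
F_nw = 0.6 F_EXX = 372 MPa.
φR_n = 0.75 × 372 × 1575 × 10⁻³ = 439.4 kN.

φR_n ≈ 439 kN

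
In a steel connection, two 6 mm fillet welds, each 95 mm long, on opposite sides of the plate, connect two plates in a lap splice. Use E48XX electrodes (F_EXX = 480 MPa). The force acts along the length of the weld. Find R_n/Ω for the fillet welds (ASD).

R_n/Ω ≈ 116 kN

Effective throat t_e = 0.707 × 6 = 4.242 mm.
Total length L = 190 mm; A_we = 4.242 × 190 = 806 mm².
F_nw = 0.6 F_EXX = 0.6 × 480 = 288 MPa.
R_n = 288 × 806 × 10⁻³ = 232.1 kN; R_n/Ω = 232.1/2.0 = 116.1 kN.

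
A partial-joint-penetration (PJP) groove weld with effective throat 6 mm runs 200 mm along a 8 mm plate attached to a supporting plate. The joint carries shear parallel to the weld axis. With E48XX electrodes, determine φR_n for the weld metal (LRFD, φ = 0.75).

E48XX → F_EXX = 480 MPa.
Effective throat (given) t_e = 6 mm.
A_we = 6 × 200 = 1200 mm².
F_nw = 0.6 F_EXX = 288 MPa.
φR_n = 0.75 × 288 × 1200 × 10⁻³ = 259.2 kN.

φR_n ≈ 259 kN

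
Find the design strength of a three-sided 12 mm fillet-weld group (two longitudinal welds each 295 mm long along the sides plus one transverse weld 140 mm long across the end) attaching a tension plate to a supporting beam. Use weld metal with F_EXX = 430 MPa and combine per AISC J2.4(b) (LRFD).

φR_n ≈ 1200 kN

t_e = 0.707 × 12 = 8.484 mm.
R_nwl = 0.6 × 430 × 8.484 × 590 × 10⁻³ = 1291 kN (longitudinal, 2 welds).
R_nwt = 0.6 × 430 × 8.484 × 140 × 10⁻³ = 306.4 kN (transverse, base value).
(i) R_nwl + R_nwt = 1598 kN; (ii) 0.85 R_nwl + 1.5 R_nwt = 1557 kN.
R_n = max = 1598 kN [governs: (i)]; φR_n = 1198 kN.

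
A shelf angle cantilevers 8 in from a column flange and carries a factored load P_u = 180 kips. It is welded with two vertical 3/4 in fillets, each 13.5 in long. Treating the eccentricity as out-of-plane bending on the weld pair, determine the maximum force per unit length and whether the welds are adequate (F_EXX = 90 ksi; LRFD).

L_w = 2 × 13.5 = 27 in; section modulus (unit throat) S = 2 × L²/6 = 60.75 in².
Direct shear f_v = P/L_w = 180/27 = 6.667 kip/in.
Moment M = P × e = 180 × 8 = 1440 kip·in; bending f_b = M/S = 23.7 kip/in.
f_max = √(f_v² + f_b²) = √(6.667² + 23.7²) = 24.62 kip/in.
φr_n = 0.75 × 0.6 × 90 × (0.707 × 0.75) = 21.48 kip/in → NOT adequate.

f_max ≈ 24.6 kip/in; NOT adequate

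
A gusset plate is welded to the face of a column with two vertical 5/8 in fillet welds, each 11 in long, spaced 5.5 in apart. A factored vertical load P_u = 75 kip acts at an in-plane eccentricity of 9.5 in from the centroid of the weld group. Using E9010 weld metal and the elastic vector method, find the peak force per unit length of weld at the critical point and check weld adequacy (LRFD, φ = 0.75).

E90XX → F_EXX = 90 ksi.
Total weld length L_w = 22 in. Treat welds as unit-width lines.
Polar moment about centroid: J = 2[d³/12 + d(b/2)²] = 2[11³/12 + 11×2.75²] = 388.2 in³.
Direct shear f_v = P/L_w = 75 / 22 = 3.409 kip/in (vertical).
Torsion M = P·e = 75 × 9.5 = 712.5 kip·in.
Critical point at (x, y) = (2.75, 5.5) from centroid. f_tx = M·y/J = 10.09 kip/in; f_ty = M·x/J = 5.047 kip/in.
Resultant f_max = √[f_tx² + (f_v + f_ty)²] = √[10.09² + (3.409 + 5.047)²] = 13.17 kip/in.
Capacity per unit length: φr_n = 0.75 × 0.6 × 90 × (0.707 × 0.625) = 17.9 kip/in.
13.17 ≤ 17.9 → adequate.

f_max ≈ 13.2 kip/in; adequate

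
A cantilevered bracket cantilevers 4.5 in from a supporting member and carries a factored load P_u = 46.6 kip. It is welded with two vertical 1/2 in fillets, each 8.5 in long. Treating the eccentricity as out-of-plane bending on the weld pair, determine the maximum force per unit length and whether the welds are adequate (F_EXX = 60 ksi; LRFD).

f_max ≈ 9.13 kip/in; adequate

L_w = 2 × 8.5 = 17 in; section modulus (unit throat) S = 2 × L²/6 = 24.08 in².
Direct shear f_v = P/L_w = 46.6/17 = 2.741 kip/in.
Moment M = P × e = 46.6 × 4.5 = 209.7 kip·in; bending f_b = M/S = 8.707 kip/in.
f_max = √(f_v² + f_b²) = √(2.741² + 8.707²) = 9.129 kip/in.
φr_n = 0.75 × 0.6 × 60 × (0.707 × 0.5) = 9.544 kip/in → adequate.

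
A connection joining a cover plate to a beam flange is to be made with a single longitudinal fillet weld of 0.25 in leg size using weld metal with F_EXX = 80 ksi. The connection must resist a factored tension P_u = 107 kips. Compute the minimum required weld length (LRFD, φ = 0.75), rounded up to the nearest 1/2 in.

L = 17 in

Throat t_e = 0.707 × 0.25 = 0.1767 in.
φr_n = 0.75 × 0.6 × 80 × 0.1767 = 6.363 kips/in.
L_req = P_u / φr_n = 107 / 6.363 = 16.82 in total.
Round up → use L = 17 in.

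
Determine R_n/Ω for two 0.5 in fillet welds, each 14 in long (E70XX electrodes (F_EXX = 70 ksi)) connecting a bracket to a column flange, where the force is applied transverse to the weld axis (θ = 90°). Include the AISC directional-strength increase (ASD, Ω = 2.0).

t_e = 0.707 × 0.5 = 0.3535 in; A_we = 0.3535 × 28 = 9.898 in².
Directional factor: 1.0 + 0.5 sin^1.5(90°) = 1.5.
F_nw = 0.6 × 70 × 1.5 = 63 ksi.
R_n/Ω = (63 × 9.898) / 2.0 = 311.8 kip.

R_n/Ω ≈ 312 kip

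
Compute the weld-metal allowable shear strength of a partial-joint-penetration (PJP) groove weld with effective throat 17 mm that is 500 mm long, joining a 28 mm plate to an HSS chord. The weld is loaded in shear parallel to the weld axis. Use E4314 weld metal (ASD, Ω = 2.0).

R_n/Ω ≈ 1100 kN

E43XX → F_EXX = 430 MPa.
Effective throat (given) t_e = 17 mm.
A_we = 17 × 500 = 8500 mm².
F_nw = 0.6 F_EXX = 258 MPa.
R_n/Ω = (258 × 8500) / 2.0 × 10⁻³ = 1096 kN.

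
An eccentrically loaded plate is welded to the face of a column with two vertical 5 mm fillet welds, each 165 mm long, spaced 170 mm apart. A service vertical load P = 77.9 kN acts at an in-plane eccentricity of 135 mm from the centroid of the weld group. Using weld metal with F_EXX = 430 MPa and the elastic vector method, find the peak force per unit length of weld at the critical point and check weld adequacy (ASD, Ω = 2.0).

Total weld length L_w = 330 mm. Treat welds as unit-width lines.
Polar moment about centroid: J = 2[d³/12 + d(b/2)²] = 2[165³/12 + 165×85²] = 3133000 mm³.
Direct shear f_v = P/L_w = 77.9×10³ / 330 = 236.1 N/mm (vertical).
Torsion M = P·e = 77.9×10³ × 135 = 10516000 N·mm.
Critical point at (x, y) = (85, 82.5) from centroid. f_tx = M·y/J = 276.9 N/mm; f_ty = M·x/J = 285.3 N/mm.
Resultant f_max = √[f_tx² + (f_v + f_ty)²] = √[276.9² + (236.1 + 285.3)²] = 590.4 N/mm.
Capacity per unit length: r_n/Ω = (1/2.0) × 0.6 × 430 × (0.707 × 5) = 456 N/mm.
590.4 > 456 → NOT adequate.

f_max ≈ 590 N/mm; NOT adequate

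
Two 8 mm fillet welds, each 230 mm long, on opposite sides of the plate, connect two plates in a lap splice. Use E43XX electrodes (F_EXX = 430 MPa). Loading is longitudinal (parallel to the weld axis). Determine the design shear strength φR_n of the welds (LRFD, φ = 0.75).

Effective throat t_e = 0.707 × 8 = 5.656 mm.
Total length L = 460 mm; A_we = 5.656 × 460 = 2602 mm².
F_nw = 0.6 F_EXX = 0.6 × 430 = 258 MPa.
φR_n = 0.75 × 258 × 2602 × 10⁻³ = 503.4 kN.

φR_n ≈ 503 kN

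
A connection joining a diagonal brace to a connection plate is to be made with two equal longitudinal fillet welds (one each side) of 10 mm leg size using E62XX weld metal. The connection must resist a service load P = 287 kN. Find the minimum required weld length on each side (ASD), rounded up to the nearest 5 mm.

E62XX → F_EXX = 620 MPa.
Throat t_e = 0.707 × 10 = 7.07 mm.
r_n/Ω = (0.6 × 620 × 7.07) / 2.0 = 1315 N/mm = 1.315 kN/mm.
L_req = P / (r_n/Ω) = 287 / 1.315 = 218.2 mm total.
Per side: 218.2 / 2 = 109.1 mm.
Round up → use L = 110 mm on each side.

L = 110 mm on each side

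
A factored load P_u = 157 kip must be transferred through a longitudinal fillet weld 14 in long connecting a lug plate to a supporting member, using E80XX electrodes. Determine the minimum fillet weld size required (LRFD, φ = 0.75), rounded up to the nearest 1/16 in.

w = 1/2 in

E80XX → F_EXX = 80 ksi.
Total weld length L = 14 in.
Required throat t_e = P_u / (φ × 0.6 F_EXX × L) = 157 / (0.75 × 0.6 × 80 × 14) = 0.3115 in.
Required leg w = t_e / 0.707 = 0.4406 in → use 1/2 in.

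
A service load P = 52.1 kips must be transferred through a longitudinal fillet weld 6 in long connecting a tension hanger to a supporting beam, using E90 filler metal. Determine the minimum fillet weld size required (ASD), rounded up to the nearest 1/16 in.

E90XX → F_EXX = 90 ksi.
Total weld length L = 6 in.
Required throat t_e = P × Ω / (0.6 F_EXX × L) = 52.1 × 2.0 / (0.6 × 90 × 6) = 0.3216 in.
Required leg w = t_e / 0.707 = 0.4549 in → use 1/2 in.

w = 1/2 in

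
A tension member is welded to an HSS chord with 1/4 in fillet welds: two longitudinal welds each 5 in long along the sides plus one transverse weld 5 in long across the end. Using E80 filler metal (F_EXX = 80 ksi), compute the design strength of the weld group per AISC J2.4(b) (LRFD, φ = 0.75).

t_e = 0.707 × 0.25 = 0.1767 in.
R_nwl = 0.6 × 80 × 0.1767 × 10 = 84.84 kips (longitudinal, 2 welds).
R_nwt = 0.6 × 80 × 0.1767 × 5 = 42.42 kips (transverse, base value).
(i) R_nwl + R_nwt = 127.3 kips; (ii) 0.85 R_nwl + 1.5 R_nwt = 135.7 kips.
R_n = max = 135.7 kips [governs: (ii)]; φR_n = 101.8 kips.

φR_n ≈ 102 kips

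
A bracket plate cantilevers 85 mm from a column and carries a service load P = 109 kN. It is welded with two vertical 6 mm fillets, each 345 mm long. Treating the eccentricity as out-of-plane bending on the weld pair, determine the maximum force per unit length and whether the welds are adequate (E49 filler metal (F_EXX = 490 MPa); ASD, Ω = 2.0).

f_max ≈ 282 N/mm; adequate

L_w = 2 × 345 = 690 mm; section modulus (unit throat) S = 2 × L²/6 = 39680 mm².
Direct shear f_v = P/L_w = 109×10³/690 = 158 N/mm.
Moment M = P × e = 109×10³ × 85 = 9265000 N·mm; bending f_b = M/S = 233.5 N/mm.
f_max = √(f_v² + f_b²) = √(158² + 233.5²) = 281.9 N/mm.
r_n/Ω = (1/2.0) × 0.6 × 490 × (0.707 × 6) = 623.6 N/mm → adequate.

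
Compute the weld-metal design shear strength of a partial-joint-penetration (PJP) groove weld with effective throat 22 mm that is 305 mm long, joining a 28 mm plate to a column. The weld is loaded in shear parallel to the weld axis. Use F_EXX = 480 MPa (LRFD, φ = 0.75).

φR_n ≈ 1450 kN

Effective throat (given) t_e = 22 mm.
A_we = 22 × 305 = 6710 mm².
F_nw = 0.6 F_EXX = 288 MPa.
φR_n = 0.75 × 288 × 6710 × 10⁻³ = 1449 kN.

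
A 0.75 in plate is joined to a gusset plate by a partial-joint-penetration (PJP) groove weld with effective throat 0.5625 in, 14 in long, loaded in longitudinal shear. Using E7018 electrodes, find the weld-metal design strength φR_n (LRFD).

E70XX → F_EXX = 70 ksi.
Effective throat (given) t_e = 0.5625 in.
A_we = 0.5625 × 14 = 7.875 in².
F_nw = 0.6 F_EXX = 42 ksi.
φR_n = 0.75 × 42 × 7.875 = 248.1 kip.

φR_n ≈ 248 kip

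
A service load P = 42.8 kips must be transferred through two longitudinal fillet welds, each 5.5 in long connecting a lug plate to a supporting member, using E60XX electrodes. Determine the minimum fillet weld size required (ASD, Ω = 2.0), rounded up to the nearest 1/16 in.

E60XX → F_EXX = 60 ksi.
Total weld length L = 11 in.
Required throat t_e = P × Ω / (0.6 F_EXX × L) = 42.8 × 2.0 / (0.6 × 60 × 11) = 0.2162 in.
Required leg w = t_e / 0.707 = 0.3057 in → use 5/16 in.

w = 5/16 in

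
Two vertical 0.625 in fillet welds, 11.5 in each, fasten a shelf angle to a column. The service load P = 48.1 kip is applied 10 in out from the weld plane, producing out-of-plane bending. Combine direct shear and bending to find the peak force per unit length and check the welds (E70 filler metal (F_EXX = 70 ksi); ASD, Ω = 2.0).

L_w = 2 × 11.5 = 23 in; section modulus (unit throat) S = 2 × L²/6 = 44.08 in².
Direct shear f_v = P/L_w = 48.1/23 = 2.091 kip/in.
Moment M = P × e = 48.1 × 10 = 481 kip·in; bending f_b = M/S = 10.91 kip/in.
f_max = √(f_v² + f_b²) = √(2.091² + 10.91²) = 11.11 kip/in.
r_n/Ω = (1/2.0) × 0.6 × 70 × (0.707 × 0.625) = 9.279 kip/in → NOT adequate.

f_max ≈ 11.1 kip/in; NOT adequate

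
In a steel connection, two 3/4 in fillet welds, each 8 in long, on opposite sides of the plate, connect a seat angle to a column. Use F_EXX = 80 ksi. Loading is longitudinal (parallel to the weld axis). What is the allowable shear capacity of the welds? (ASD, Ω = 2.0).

Effective throat t_e = 0.707 × 0.75 = 0.5302 in.
Total length L = 16 in; A_we = 0.5302 × 16 = 8.484 in².
F_nw = 0.6 F_EXX = 0.6 × 80 = 48 ksi.
R_n = 48 × 8.484 = 407.2 kips; R_n/Ω = 407.2/2.0 = 203.6 kips.

R_n/Ω ≈ 204 kips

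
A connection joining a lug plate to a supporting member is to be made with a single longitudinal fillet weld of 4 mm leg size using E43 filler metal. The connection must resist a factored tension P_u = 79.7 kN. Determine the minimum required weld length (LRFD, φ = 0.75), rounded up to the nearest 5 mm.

L = 150 mm

E43XX → F_EXX = 430 MPa.
Throat t_e = 0.707 × 4 = 2.828 mm.
φr_n = 0.75 × 0.6 × 430 × 2.828 × 10⁻³ = 0.5472 kN/mm.
L_req = P_u / φr_n = 79.7 / 0.5472 = 145.6 mm total.
Round up → use L = 150 mm.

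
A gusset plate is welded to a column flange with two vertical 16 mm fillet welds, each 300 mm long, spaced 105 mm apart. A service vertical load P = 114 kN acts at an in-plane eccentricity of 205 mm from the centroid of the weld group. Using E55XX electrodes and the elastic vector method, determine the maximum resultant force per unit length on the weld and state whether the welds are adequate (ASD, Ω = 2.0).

f_max ≈ 690 N/mm; adequate

E55XX → F_EXX = 550 MPa.
Total weld length L_w = 600 mm. Treat welds as unit-width lines.
Polar moment about centroid: J = 2[d³/12 + d(b/2)²] = 2[300³/12 + 300×52.5²] = 6154000 mm³.
Direct shear f_v = P/L_w = 114×10³ / 600 = 190 N/mm (vertical).
Torsion M = P·e = 114×10³ × 205 = 23370000 N·mm.
Critical point at (x, y) = (52.5, 150) from centroid. f_tx = M·y/J = 569.7 N/mm; f_ty = M·x/J = 199.4 N/mm.
Resultant f_max = √[f_tx² + (f_v + f_ty)²] = √[569.7² + (190 + 199.4)²] = 690 N/mm.
Capacity per unit length: r_n/Ω = (1/2.0) × 0.6 × 550 × (0.707 × 16) = 1866 N/mm.
690 ≤ 1866 → adequate.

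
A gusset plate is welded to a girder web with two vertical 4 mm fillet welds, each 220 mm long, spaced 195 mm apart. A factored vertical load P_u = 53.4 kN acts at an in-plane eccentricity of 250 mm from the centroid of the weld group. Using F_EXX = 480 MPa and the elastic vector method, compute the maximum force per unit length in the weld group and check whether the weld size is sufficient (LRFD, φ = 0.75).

f_max ≈ 420 N/mm; adequate

Total weld length L_w = 440 mm. Treat welds as unit-width lines.
Polar moment about centroid: J = 2[d³/12 + d(b/2)²] = 2[220³/12 + 220×97.5²] = 5957000 mm³.
Direct shear f_v = P/L_w = 53.4×10³ / 440 = 121.4 N/mm (vertical).
Torsion M = P·e = 53.4×10³ × 250 = 13350000 N·mm.
Critical point at (x, y) = (97.5, 110) from centroid. f_tx = M·y/J = 246.5 N/mm; f_ty = M·x/J = 218.5 N/mm.
Resultant f_max = √[f_tx² + (f_v + f_ty)²] = √[246.5² + (121.4 + 218.5)²] = 419.8 N/mm.
Capacity per unit length: φr_n = 0.75 × 0.6 × 480 × (0.707 × 4) = 610.8 N/mm.
419.8 ≤ 610.8 → adequate.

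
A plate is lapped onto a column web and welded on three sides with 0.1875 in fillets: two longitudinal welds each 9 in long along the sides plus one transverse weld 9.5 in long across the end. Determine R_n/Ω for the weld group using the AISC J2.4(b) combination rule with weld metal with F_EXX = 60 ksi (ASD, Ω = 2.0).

R_n/Ω ≈ 70.5 kips

t_e = 0.707 × 0.1875 = 0.1326 in.
R_nwl = 0.6 × 60 × 0.1326 × 18 = 85.9 kips (longitudinal, 2 welds).
R_nwt = 0.6 × 60 × 0.1326 × 9.5 = 45.34 kips (transverse, base value).
(i) R_nwl + R_nwt = 131.2 kips; (ii) 0.85 R_nwl + 1.5 R_nwt = 141 kips.
R_n = max = 141 kips [governs: (ii)]; R_n/Ω = 70.51 kips.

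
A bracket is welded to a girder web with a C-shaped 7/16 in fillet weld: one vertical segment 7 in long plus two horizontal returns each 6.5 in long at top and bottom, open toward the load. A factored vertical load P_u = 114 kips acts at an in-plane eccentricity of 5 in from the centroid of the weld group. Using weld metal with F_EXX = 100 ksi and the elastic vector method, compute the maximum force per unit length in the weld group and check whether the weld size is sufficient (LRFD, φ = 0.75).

Total weld length L_w = 20 in. Treat welds as unit-width lines.
Centroid: x̄ = 2×6.5×3.25 / 20 = 2.112 in from the vertical weld.
Polar moment about centroid: J = I_x + I_y = [7³/12 + 2×6.5×3.5²] + [7×2.112² + 2(6.5³/12 + 6.5×1.138²)] = 281.7 in³.
Direct shear f_v = P/L_w = 114 / 20 = 5.7 kip/in (vertical).
Torsion M = P·e = 114 × 5 = 570 kip·in.
Critical point at (x, y) = (4.388, 3.5) from centroid. f_tx = M·y/J = 7.083 kip/in; f_ty = M·x/J = 8.879 kip/in.
Resultant f_max = √[f_tx² + (f_v + f_ty)²] = √[7.083² + (5.7 + 8.879)²] = 16.21 kip/in.
Capacity per unit length: φr_n = 0.75 × 0.6 × 100 × (0.707 × 0.4375) = 13.92 kip/in.
16.21 > 13.92 → NOT adequate.

f_max ≈ 16.2 kip/in; NOT adequate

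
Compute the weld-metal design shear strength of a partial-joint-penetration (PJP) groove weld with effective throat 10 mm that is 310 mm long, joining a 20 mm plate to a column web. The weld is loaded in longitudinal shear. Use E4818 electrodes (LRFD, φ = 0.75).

E48XX → F_EXX = 480 MPa.
Effective throat (given) t_e = 10 mm.
A_we = 10 × 310 = 3100 mm².
F_nw = 0.6 F_EXX = 288 MPa.
φR_n = 0.75 × 288 × 3100 × 10⁻³ = 669.6 kN.

φR_n ≈ 670 kN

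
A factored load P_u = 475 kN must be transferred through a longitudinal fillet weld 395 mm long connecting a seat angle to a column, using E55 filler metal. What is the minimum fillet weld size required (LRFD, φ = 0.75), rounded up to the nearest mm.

E55XX → F_EXX = 550 MPa.
Total weld length L = 395 mm.
Required throat t_e = P_u / (φ × 0.6 F_EXX × L) = 475 / (0.75 × 0.6 × 550 × 395 × 10⁻³) = 4.859 mm.
Required leg w = t_e / 0.707 = 6.872 mm → use 7 mm.

w = 7 mm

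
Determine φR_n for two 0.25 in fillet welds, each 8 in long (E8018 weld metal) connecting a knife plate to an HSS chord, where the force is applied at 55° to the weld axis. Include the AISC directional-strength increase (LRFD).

E80XX → F_EXX = 80 ksi.
t_e = 0.707 × 0.25 = 0.1767 in; A_we = 0.1767 × 16 = 2.828 in².
Directional factor: 1.0 + 0.5 sin^1.5(55°) = 1.371.
F_nw = 0.6 × 80 × 1.371 = 65.79 ksi.
φR_n = 0.75 × 65.79 × 2.828 = 139.5 kips.

φR_n ≈ 140 kips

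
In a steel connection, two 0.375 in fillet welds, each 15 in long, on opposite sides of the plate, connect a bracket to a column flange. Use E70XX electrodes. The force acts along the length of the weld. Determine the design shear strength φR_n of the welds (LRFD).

E70XX → F_EXX = 70 ksi.
Effective throat t_e = 0.707 × 0.375 = 0.2651 in.
Total length L = 30 in; A_we = 0.2651 × 30 = 7.954 in².
F_nw = 0.6 F_EXX = 0.6 × 70 = 42 ksi.
φR_n = 0.75 × 42 × 7.954 = 250.5 kips.

φR_n ≈ 251 kips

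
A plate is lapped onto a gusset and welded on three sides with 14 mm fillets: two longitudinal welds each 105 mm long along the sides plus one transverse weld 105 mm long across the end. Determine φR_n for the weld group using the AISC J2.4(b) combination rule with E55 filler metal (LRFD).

E55XX → F_EXX = 550 MPa.
t_e = 0.707 × 14 = 9.898 mm.
R_nwl = 0.6 × 550 × 9.898 × 210 × 10⁻³ = 685.9 kN (longitudinal, 2 welds).
R_nwt = 0.6 × 550 × 9.898 × 105 × 10⁻³ = 343 kN (transverse, base value).
(i) R_nwl + R_nwt = 1029 kN; (ii) 0.85 R_nwl + 1.5 R_nwt = 1097 kN.
R_n = max = 1097 kN [governs: (ii)]; φR_n = 823.1 kN.

φR_n ≈ 823 kN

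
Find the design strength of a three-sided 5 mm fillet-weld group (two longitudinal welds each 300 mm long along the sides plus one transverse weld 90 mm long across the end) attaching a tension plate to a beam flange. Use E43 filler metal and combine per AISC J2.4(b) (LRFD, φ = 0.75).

E43XX → F_EXX = 430 MPa.
t_e = 0.707 × 5 = 3.535 mm.
R_nwl = 0.6 × 430 × 3.535 × 600 × 10⁻³ = 547.2 kN (longitudinal, 2 welds).
R_nwt = 0.6 × 430 × 3.535 × 90 × 10⁻³ = 82.08 kN (transverse, base value).
(i) R_nwl + R_nwt = 629.3 kN; (ii) 0.85 R_nwl + 1.5 R_nwt = 588.3 kN.
R_n = max = 629.3 kN [governs: (i)]; φR_n = 472 kN.

φR_n ≈ 472 kN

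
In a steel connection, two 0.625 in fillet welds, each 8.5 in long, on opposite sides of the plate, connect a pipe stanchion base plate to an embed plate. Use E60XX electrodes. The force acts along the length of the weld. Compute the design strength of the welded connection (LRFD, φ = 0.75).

E60XX → F_EXX = 60 ksi.
Effective throat t_e = 0.707 × 0.625 = 0.4419 in.
Total length L = 17 in; A_we = 0.4419 × 17 = 7.512 in².
F_nw = 0.6 F_EXX = 0.6 × 60 = 36 ksi.
φR_n = 0.75 × 36 × 7.512 = 202.8 kips.

φR_n ≈ 203 kips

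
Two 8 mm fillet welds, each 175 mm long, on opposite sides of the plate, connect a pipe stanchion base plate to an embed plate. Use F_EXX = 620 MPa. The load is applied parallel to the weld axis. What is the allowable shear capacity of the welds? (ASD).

R_n/Ω ≈ 368 kN

Effective throat t_e = 0.707 × 8 = 5.656 mm.
Total length L = 350 mm; A_we = 5.656 × 350 = 1980 mm².
F_nw = 0.6 F_EXX = 0.6 × 620 = 372 MPa.
R_n = 372 × 1980 × 10⁻³ = 736.4 kN; R_n/Ω = 736.4/2.0 = 368.2 kN.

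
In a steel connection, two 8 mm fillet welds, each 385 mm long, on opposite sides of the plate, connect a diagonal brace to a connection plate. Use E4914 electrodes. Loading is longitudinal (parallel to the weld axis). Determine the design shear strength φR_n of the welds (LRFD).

φR_n ≈ 960 kN

E49XX → F_EXX = 490 MPa.
Effective throat t_e = 0.707 × 8 = 5.656 mm.
Total length L = 770 mm; A_we = 5.656 × 770 = 4355 mm².
F_nw = 0.6 F_EXX = 0.6 × 490 = 294 MPa.
φR_n = 0.75 × 294 × 4355 × 10⁻³ = 960.3 kN.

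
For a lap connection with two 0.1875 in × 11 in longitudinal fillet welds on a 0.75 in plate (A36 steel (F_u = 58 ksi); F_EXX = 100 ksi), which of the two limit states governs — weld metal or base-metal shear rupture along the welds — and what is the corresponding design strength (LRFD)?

φR_n ≈ 131 kip (weld metal governs)

t_e = 0.707 × 0.1875 = 0.1326 in; L = 22 in.
Weld metal: φR_n = 0.75 × 0.6 × 100 × 0.1326 × 22 = 131.2 kip.
Base metal (shear rupture): φR_n = 0.75 × 0.6 × 58 × 0.75 × 22 = 430.6 kip.
Governing: weld metal.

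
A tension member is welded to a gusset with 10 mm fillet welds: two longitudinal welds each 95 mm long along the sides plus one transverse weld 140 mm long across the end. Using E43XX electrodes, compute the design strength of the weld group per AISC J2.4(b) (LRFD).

E43XX → F_EXX = 430 MPa.
t_e = 0.707 × 10 = 7.07 mm.
R_nwl = 0.6 × 430 × 7.07 × 190 × 10⁻³ = 346.6 kN (longitudinal, 2 welds).
R_nwt = 0.6 × 430 × 7.07 × 140 × 10⁻³ = 255.4 kN (transverse, base value).
(i) R_nwl + R_nwt = 601.9 kN; (ii) 0.85 R_nwl + 1.5 R_nwt = 677.6 kN.
R_n = max = 677.6 kN [governs: (ii)]; φR_n = 508.2 kN.

φR_n ≈ 508 kN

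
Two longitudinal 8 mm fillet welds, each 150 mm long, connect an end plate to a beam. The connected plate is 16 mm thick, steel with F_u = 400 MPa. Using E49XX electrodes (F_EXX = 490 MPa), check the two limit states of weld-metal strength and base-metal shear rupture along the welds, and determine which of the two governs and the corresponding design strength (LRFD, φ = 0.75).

t_e = 0.707 × 8 = 5.656 mm; L = 300 mm.
Weld metal: φR_n = 0.75 × 0.6 × 490 × 5.656 × 300 × 10⁻³ = 374.1 kN.
Base metal (shear rupture): φR_n = 0.75 × 0.6 × 400 × 16 × 300 × 10⁻³ = 864 kN.
Governing: weld metal.

φR_n ≈ 374 kN (weld metal governs)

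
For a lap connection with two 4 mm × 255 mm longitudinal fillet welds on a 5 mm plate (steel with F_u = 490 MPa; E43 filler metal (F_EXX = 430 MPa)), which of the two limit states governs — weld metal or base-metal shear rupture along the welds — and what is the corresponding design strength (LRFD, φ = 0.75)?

t_e = 0.707 × 4 = 2.828 mm; L = 510 mm.
Weld metal: φR_n = 0.75 × 0.6 × 430 × 2.828 × 510 × 10⁻³ = 279.1 kN.
Base metal (shear rupture): φR_n = 0.75 × 0.6 × 490 × 5 × 510 × 10⁻³ = 562.3 kN.
Governing: weld metal.

φR_n ≈ 279 kN (weld metal governs)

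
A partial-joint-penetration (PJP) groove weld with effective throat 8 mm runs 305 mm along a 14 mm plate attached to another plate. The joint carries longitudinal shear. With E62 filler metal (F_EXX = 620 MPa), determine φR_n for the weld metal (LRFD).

φR_n ≈ 681 kN

Effective throat (given) t_e = 8 mm.
A_we = 8 × 305 = 2440 mm².
F_nw = 0.6 F_EXX = 372 MPa.
φR_n = 0.75 × 372 × 2440 × 10⁻³ = 680.8 kN.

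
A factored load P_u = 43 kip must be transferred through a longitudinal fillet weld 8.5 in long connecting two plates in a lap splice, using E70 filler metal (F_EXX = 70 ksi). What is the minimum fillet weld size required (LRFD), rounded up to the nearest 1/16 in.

w = 1/4 in

Total weld length L = 8.5 in.
Required throat t_e = P_u / (φ × 0.6 F_EXX × L) = 43 / (0.75 × 0.6 × 70 × 8.5) = 0.1606 in.
Required leg w = t_e / 0.707 = 0.2272 in → use 1/4 in.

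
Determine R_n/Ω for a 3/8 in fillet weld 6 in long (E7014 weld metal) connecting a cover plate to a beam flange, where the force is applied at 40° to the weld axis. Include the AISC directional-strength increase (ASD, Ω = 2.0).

R_n/Ω ≈ 42 kips

E70XX → F_EXX = 70 ksi.
t_e = 0.707 × 0.375 = 0.2651 in; A_we = 0.2651 × 6 = 1.591 in².
Directional factor: 1.0 + 0.5 sin^1.5(40°) = 1.258.
F_nw = 0.6 × 70 × 1.258 = 52.82 ksi.
R_n/Ω = (52.82 × 1.591) / 2.0 = 42.01 kips.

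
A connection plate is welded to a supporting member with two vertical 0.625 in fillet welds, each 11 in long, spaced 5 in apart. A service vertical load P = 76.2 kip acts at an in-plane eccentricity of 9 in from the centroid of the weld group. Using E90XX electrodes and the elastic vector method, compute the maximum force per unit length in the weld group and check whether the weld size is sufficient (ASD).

f_max ≈ 13.3 kip/in; NOT adequate

E90XX → F_EXX = 90 ksi.
Total weld length L_w = 22 in. Treat welds as unit-width lines.
Polar moment about centroid: J = 2[d³/12 + d(b/2)²] = 2[11³/12 + 11×2.5²] = 359.3 in³.
Direct shear f_v = P/L_w = 76.2 / 22 = 3.464 kip/in (vertical).
Torsion M = P·e = 76.2 × 9 = 685.8 kip·in.
Critical point at (x, y) = (2.5, 5.5) from centroid. f_tx = M·y/J = 10.5 kip/in; f_ty = M·x/J = 4.771 kip/in.
Resultant f_max = √[f_tx² + (f_v + f_ty)²] = √[10.5² + (3.464 + 4.771)²] = 13.34 kip/in.
Capacity per unit length: r_n/Ω = (1/2.0) × 0.6 × 90 × (0.707 × 0.625) = 11.93 kip/in.
13.34 > 11.93 → NOT adequate.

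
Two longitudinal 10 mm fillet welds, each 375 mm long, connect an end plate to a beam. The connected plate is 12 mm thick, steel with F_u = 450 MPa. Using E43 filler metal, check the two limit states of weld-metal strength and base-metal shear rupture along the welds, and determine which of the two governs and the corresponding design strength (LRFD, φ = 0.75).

E43XX → F_EXX = 430 MPa.
t_e = 0.707 × 10 = 7.07 mm; L = 750 mm.
Weld metal: φR_n = 0.75 × 0.6 × 430 × 7.07 × 750 × 10⁻³ = 1026 kN.
Base metal (shear rupture): φR_n = 0.75 × 0.6 × 450 × 12 × 750 × 10⁻³ = 1822 kN.
Governing: weld metal.

φR_n ≈ 1030 kN (weld metal governs)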